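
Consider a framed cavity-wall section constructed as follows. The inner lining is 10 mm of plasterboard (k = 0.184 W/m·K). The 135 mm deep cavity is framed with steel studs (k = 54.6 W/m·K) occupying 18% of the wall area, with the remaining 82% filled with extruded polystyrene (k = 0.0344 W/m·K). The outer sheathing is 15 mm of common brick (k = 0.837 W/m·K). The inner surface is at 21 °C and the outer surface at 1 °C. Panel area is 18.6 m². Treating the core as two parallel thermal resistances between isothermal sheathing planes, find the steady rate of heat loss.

Sheathing layers in series; stud and cavity paths in parallel between them.
R_inner = 0.01/(0.184×18.6) = 0.002922 K/W
R_stud  = 0.135/(54.6×0.18×18.6) = 7.385×10^-4 K/W
R_cav   = 0.135/(0.0344×0.82×18.6) = 0.2573 K/W
1/R_core = 1/R_stud + 1/R_cav → R_core = 7.364×10^-4 K/W
R_outer = 0.015/(0.837×18.6) = 9.635×10^-4 K/W
R_total = 0.004622 K/W
Q = ΔT/R_total = 20/0.004622

Q ≈ 4330 W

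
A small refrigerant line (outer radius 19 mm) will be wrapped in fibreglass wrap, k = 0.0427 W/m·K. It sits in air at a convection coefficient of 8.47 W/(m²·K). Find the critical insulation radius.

For a cylinder r_cr = k/h = 0.0427/8.47
r_cr = 5.04 mm; since the bare radius (19 mm) is above r_cr, any added insulation will reduce heat loss.

r_cr ≈ 5.04 mm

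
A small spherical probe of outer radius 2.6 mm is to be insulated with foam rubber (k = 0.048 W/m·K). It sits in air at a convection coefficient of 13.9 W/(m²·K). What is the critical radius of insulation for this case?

r_cr ≈ 6.91 mm

For a sphere r_cr = 2k/h = 2×0.048/13.9
r_cr = 6.91 mm; since the bare radius (2.6 mm) is below r_cr, adding a thin layer of insulation will *increase* heat loss.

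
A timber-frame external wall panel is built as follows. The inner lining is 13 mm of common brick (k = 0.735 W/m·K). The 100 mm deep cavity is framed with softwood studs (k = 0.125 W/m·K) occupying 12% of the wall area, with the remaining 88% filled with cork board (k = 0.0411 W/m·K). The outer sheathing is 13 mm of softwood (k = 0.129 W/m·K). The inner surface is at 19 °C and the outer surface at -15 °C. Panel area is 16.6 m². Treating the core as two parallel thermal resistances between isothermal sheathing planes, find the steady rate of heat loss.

Q ≈ 272 W

Sheathing layers in series; stud and cavity paths in parallel between them.
R_inner = 0.013/(0.735×16.6) = 0.001065 K/W
R_stud  = 0.1/(0.125×0.12×16.6) = 0.4016 K/W
R_cav   = 0.1/(0.0411×0.88×16.6) = 0.1666 K/W
1/R_core = 1/R_stud + 1/R_cav → R_core = 0.1177 K/W
R_outer = 0.013/(0.129×16.6) = 0.006071 K/W
R_total = 0.1249 K/W
Q = ΔT/R_total = 34/0.1249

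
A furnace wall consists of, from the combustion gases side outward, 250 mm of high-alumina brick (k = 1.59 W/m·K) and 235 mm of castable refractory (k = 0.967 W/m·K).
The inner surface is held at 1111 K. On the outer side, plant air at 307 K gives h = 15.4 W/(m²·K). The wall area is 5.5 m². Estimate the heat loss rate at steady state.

Treating each layer as a thermal resistance in series:
R_high-alumina brick = L/(kA) = 0.25/(1.59×5.5) = 0.02859 K/W
R_castable refractory = L/(kA) = 0.235/(0.967×5.5) = 0.04419 K/W
R_outer film = 1/(h_o·A) = 1/(15.4×5.5) = 0.01181 K/W
R_total = 0.08458 K/W
Q = ΔT / R_total = 804 / 0.08458

Q ≈ 9510 W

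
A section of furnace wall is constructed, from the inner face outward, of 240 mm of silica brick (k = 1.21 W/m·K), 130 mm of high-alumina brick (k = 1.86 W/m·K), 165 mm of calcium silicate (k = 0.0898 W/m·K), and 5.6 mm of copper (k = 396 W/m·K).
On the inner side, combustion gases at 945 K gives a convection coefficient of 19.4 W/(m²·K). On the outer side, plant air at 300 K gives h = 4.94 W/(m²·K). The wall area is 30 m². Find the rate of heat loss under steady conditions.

Q ≈ 8200 W

Series thermal resistances:
R_inner film = 1/(h_i·A) = 1/(19.4×30) = 0.001718 K/W
R_silica brick = L/(kA) = 0.24/(1.21×30) = 0.006612 K/W
R_high-alumina brick = L/(kA) = 0.13/(1.86×30) = 0.00233 K/W
R_calcium silicate = L/(kA) = 0.165/(0.0898×30) = 0.06125 K/W
R_copper = L/(kA) = 0.0056/(396×30) = 4.714×10^-7 K/W
R_outer film = 1/(h_o·A) = 1/(4.94×30) = 0.006748 K/W
R_total = 0.07865 K/W
Q = ΔT / R_total = 645 / 0.07865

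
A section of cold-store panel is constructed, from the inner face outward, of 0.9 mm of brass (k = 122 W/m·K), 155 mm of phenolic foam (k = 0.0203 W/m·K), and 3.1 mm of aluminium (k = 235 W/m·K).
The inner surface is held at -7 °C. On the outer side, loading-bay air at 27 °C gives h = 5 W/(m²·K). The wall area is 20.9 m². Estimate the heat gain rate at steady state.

Q ≈ 90.7 W

Using the resistance-network approach (series):
R_brass = L/(kA) = 0.0009/(122×20.9) = 3.53×10^-7 K/W
R_phenolic foam = L/(kA) = 0.155/(0.0203×20.9) = 0.3653 K/W
R_aluminium = L/(kA) = 0.0031/(235×20.9) = 6.312×10^-7 K/W
R_outer film = 1/(h_o·A) = 1/(5×20.9) = 0.009569 K/W
R_total = 0.3749 K/W
Q = ΔT / R_total = 34 / 0.3749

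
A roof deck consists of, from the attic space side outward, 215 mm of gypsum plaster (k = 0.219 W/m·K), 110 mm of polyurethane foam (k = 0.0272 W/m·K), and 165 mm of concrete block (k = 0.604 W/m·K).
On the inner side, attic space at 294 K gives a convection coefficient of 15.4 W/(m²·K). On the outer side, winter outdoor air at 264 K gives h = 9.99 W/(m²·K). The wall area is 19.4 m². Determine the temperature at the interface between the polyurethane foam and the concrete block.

Using the resistance-network approach (series):
R_inner film = 1/(h_i·A) = 1/(15.4×19.4) = 0.003347 K/W
R_gypsum plaster = L/(kA) = 0.215/(0.219×19.4) = 0.0506 K/W
R_polyurethane foam = L/(kA) = 0.11/(0.0272×19.4) = 0.2085 K/W
R_concrete block = L/(kA) = 0.165/(0.604×19.4) = 0.01408 K/W
R_outer film = 1/(h_o·A) = 1/(9.99×19.4) = 0.00516 K/W
R_total = 0.2817 K/W;  Q = ΔT/R_total = 30/0.2817 = 106.5 W
T_interface = T_inner − Q·ΣR(inner→interface) = 294 − 107×0.2624

T ≈ 266 K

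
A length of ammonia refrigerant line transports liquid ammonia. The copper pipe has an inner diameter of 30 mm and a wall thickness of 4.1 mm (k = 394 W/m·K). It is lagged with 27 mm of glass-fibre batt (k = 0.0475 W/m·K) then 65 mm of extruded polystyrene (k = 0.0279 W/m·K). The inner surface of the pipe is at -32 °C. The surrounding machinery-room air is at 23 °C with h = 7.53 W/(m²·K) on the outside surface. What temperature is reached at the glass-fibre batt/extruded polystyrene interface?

T ≈ -12.1 °C

For a radial system each layer contributes R = ln(r_out/r_in)/(2πkL); films add R = 1/(hA).
R_copper pipe wall = ln(19.1/15)/(2π×394×1) = 9.761×10^-5 K/W
R_glass-fibre batt = ln(46.1/19.1)/(2π×0.0475×1) = 2.952 K/W
R_extruded polystyrene = ln(111.1/46.1)/(2π×0.0279×1) = 5.018 K/W
R_outer film = 1/(h_o·2πr_oL) = 1/(7.53×2π×0.1111×1) = 0.1902 K/W
R_total = 8.16 K/W
Q = ΔT/R_total = 55/8.16
Q = 6.74 W/m
T_interface = T_inner + Q·ΣR(inner→interface) = -32 + 6.74×2.952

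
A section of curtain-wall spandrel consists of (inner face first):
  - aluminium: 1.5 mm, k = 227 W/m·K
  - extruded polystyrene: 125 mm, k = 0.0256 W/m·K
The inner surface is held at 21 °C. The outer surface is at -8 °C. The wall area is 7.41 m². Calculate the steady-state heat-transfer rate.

Q ≈ 44 W

Series thermal resistances:
R_aluminium = L/(kA) = 0.0015/(227×7.41) = 8.918×10^-7 K/W
R_extruded polystyrene = L/(kA) = 0.125/(0.0256×7.41) = 0.6589 K/W
R_total = 0.6589 K/W
Q = ΔT / R_total = 29 / 0.6589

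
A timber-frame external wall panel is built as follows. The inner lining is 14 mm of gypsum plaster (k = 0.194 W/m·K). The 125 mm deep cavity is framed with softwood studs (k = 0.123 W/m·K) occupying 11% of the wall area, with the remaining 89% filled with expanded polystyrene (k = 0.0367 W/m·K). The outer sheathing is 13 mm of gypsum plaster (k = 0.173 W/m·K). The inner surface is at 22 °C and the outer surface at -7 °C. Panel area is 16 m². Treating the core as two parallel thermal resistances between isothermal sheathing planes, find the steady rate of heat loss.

Q ≈ 163 W

Sheathing layers in series; stud and cavity paths in parallel between them.
R_inner = 0.014/(0.194×16) = 0.00451 K/W
R_stud  = 0.125/(0.123×0.11×16) = 0.5774 K/W
R_cav   = 0.125/(0.0367×0.89×16) = 0.2392 K/W
1/R_core = 1/R_stud + 1/R_cav → R_core = 0.1691 K/W
R_outer = 0.013/(0.173×16) = 0.004697 K/W
R_total = 0.1783 K/W
Q = ΔT/R_total = 29/0.1783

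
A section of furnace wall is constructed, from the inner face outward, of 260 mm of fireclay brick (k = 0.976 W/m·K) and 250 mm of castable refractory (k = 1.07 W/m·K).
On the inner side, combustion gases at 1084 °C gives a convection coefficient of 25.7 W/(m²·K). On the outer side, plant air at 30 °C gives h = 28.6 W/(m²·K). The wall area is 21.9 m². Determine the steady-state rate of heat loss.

Q ≈ 40200 W

Series thermal resistances:
R_inner film = 1/(h_i·A) = 1/(25.7×21.9) = 0.001777 K/W
R_fireclay brick = L/(kA) = 0.26/(0.976×21.9) = 0.01216 K/W
R_castable refractory = L/(kA) = 0.25/(1.07×21.9) = 0.01067 K/W
R_outer film = 1/(h_o·A) = 1/(28.6×21.9) = 0.001597 K/W
R_total = 0.02621 K/W
Q = ΔT / R_total = 1054 / 0.02621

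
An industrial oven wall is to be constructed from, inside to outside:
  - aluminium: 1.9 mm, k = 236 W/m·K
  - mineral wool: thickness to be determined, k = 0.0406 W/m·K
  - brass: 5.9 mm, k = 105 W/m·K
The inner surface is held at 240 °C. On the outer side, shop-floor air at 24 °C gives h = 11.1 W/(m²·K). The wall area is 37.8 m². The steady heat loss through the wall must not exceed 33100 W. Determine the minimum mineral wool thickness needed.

Treating each layer as a thermal resistance in series:
R_aluminium = L/(kA) = 0.0019/(236×37.8) = 2.13×10^-7 K/W
R_brass = L/(kA) = 0.0059/(105×37.8) = 1.487×10^-6 K/W
R_outer film = 1/(h_o·A) = 1/(11.1×37.8) = 0.002383 K/W
Sum of the known resistances R_other = 0.002385 K/W
Required total resistance R_tot = ΔT/Q_allow = 216/33100 = 0.006526 K/W
R_mineral wool = R_tot − R_other = 0.004141 K/W
L = R·k·A = 0.004141×0.0406×37.8

L ≈ 6.35 mm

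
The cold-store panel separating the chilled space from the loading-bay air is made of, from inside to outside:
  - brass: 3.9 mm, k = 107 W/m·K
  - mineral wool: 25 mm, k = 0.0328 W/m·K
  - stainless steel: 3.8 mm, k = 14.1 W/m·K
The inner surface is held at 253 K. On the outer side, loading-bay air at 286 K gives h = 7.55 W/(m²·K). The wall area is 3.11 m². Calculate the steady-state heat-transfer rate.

Using the resistance-network approach (series):
R_brass = L/(kA) = 0.0039/(107×3.11) = 1.172×10^-5 K/W
R_mineral wool = L/(kA) = 0.025/(0.0328×3.11) = 0.2451 K/W
R_stainless steel = L/(kA) = 0.0038/(14.1×3.11) = 8.666×10^-5 K/W
R_outer film = 1/(h_o·A) = 1/(7.55×3.11) = 0.04259 K/W
R_total = 0.2878 K/W
Q = ΔT / R_total = 33 / 0.2878

Q ≈ 115 W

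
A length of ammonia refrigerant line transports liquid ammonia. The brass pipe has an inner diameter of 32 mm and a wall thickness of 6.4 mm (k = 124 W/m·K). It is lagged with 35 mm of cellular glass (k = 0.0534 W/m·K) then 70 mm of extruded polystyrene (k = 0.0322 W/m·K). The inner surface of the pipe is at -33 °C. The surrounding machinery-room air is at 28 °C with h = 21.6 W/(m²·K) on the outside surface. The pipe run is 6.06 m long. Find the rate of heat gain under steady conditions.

Q ≈ 54.3 W

Treating each annulus and film as a series resistance:
R_brass pipe wall = ln(22.4/16)/(2π×124×6.06) = 7.126×10^-5 K/W
R_cellular glass = ln(57.4/22.4)/(2π×0.0534×6.06) = 0.4628 K/W
R_extruded polystyrene = ln(127.4/57.4)/(2π×0.0322×6.06) = 0.6503 K/W
R_outer film = 1/(h_o·2πr_oL) = 1/(21.6×2π×0.1274×6.06) = 0.009544 K/W
R_total = 1.123 K/W
Q = ΔT/R_total = 61/1.123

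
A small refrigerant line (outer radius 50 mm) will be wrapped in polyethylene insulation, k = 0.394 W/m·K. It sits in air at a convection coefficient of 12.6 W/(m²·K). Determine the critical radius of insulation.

For a cylinder r_cr = k/h = 0.394/12.6
r_cr = 31.3 mm; since the bare radius (50 mm) is above r_cr, any added insulation will reduce heat loss.

r_cr ≈ 31.3 mm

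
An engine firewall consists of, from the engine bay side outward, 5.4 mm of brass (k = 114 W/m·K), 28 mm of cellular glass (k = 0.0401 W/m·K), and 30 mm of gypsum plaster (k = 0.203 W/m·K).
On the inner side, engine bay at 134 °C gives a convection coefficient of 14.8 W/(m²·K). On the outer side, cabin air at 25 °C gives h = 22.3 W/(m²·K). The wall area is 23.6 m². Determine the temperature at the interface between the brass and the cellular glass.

Model the wall as resistances in series:
R_inner film = 1/(h_i·A) = 1/(14.8×23.6) = 0.002863 K/W
R_brass = L/(kA) = 0.0054/(114×23.6) = 2.007×10^-6 K/W
R_cellular glass = L/(kA) = 0.028/(0.0401×23.6) = 0.02959 K/W
R_gypsum plaster = L/(kA) = 0.03/(0.203×23.6) = 0.006262 K/W
R_outer film = 1/(h_o·A) = 1/(22.3×23.6) = 0.0019 K/W
R_total = 0.04061 K/W;  Q = ΔT/R_total = 109/0.04061 = 2684 W
T_interface = T_inner − Q·ΣR(inner→interface) = 134 − 2680×0.002865

T ≈ 126 °C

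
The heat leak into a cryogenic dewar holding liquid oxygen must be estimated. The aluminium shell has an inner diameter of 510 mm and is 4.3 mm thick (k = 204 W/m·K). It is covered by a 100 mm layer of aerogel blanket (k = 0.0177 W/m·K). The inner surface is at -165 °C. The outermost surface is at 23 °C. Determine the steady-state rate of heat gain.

Q ≈ 39 W

Spherical conduction: R = (1/r_in − 1/r_out)/(4πk) per layer; series-sum.
R_aluminium shell = (1/0.255 − 1/0.2593)/(4π×204) = 2.537×10^-5 K/W
R_aerogel blanket = (1/0.2593 − 1/0.3593)/(4π×0.0177) = 4.826 K/W
R_total = 4.826 K/W
Q = ΔT/R_total = 188/4.826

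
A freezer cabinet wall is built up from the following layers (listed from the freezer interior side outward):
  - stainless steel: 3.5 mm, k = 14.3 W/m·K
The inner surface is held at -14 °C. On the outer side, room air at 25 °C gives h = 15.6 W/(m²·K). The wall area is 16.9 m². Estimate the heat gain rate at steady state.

Q ≈ 10200 W

Series thermal resistances:
R_stainless steel = L/(kA) = 0.0035/(14.3×16.9) = 1.448×10^-5 K/W
R_outer film = 1/(h_o·A) = 1/(15.6×16.9) = 0.003793 K/W
R_total = 0.003808 K/W
Q = ΔT / R_total = 39 / 0.003808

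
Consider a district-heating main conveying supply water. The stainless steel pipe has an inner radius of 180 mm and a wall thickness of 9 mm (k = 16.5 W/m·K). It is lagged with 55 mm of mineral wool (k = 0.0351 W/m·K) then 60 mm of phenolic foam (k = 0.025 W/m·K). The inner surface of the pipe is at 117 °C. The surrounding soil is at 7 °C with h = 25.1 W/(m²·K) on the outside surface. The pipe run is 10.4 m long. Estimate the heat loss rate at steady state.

Q ≈ 444 W

Per-layer cylindrical resistances, series-summed:
R_stainless steel pipe wall = ln(189/180)/(2π×16.5×10.4) = 4.525×10^-5 K/W
R_mineral wool = ln(244/189)/(2π×0.0351×10.4) = 0.1114 K/W
R_phenolic foam = ln(304/244)/(2π×0.025×10.4) = 0.1346 K/W
R_outer film = 1/(h_o·2πr_oL) = 1/(25.1×2π×0.304×10.4) = 0.002006 K/W
R_total = 0.248 K/W
Q = ΔT/R_total = 110/0.248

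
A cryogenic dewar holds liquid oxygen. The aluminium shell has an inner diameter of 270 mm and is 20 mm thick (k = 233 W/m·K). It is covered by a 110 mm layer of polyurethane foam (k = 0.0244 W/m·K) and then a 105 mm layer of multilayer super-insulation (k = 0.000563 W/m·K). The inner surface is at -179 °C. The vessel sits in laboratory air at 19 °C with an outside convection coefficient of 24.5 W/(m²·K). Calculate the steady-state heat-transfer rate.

Q ≈ 1.24 W

Spherical conduction: R = (1/r_in − 1/r_out)/(4πk) per layer; series-sum.
R_aluminium shell = (1/0.135 − 1/0.155)/(4π×233) = 3.264×10^-4 K/W
R_polyurethane foam = (1/0.155 − 1/0.265)/(4π×0.0244) = 8.734 K/W
R_multilayer super-insulation = (1/0.265 − 1/0.37)/(4π×0.000563) = 151.4 K/W
R_outer film = 1/(h·4πr_o²) = 1/(24.5×4π×0.37²) = 0.02373 K/W
R_total = 160.1 K/W
Q = ΔT/R_total = 198/160.1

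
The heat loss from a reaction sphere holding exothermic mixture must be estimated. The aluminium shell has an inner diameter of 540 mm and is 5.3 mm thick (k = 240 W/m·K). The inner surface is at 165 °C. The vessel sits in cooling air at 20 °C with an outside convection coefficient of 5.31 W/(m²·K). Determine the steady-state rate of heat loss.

Q ≈ 733 W

Spherical conduction: R = (1/r_in − 1/r_out)/(4πk) per layer; series-sum.
R_aluminium shell = (1/0.27 − 1/0.2753)/(4π×240) = 2.364×10^-5 K/W
R_outer film = 1/(h·4πr_o²) = 1/(5.31×4π×0.2753²) = 0.1977 K/W
R_total = 0.1978 K/W
Q = ΔT/R_total = 145/0.1978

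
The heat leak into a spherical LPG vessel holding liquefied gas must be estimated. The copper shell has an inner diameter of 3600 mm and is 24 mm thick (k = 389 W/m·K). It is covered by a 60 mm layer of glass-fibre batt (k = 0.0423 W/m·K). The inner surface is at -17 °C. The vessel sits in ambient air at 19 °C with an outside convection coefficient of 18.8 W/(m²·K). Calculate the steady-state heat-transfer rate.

Spherical conduction: R = (1/r_in − 1/r_out)/(4πk) per layer; series-sum.
R_copper shell = (1/1.8 − 1/1.824)/(4π×389) = 1.495×10^-6 K/W
R_glass-fibre batt = (1/1.824 − 1/1.884)/(4π×0.0423) = 0.03285 K/W
R_outer film = 1/(h·4πr_o²) = 1/(18.8×4π×1.884²) = 0.001193 K/W
R_total = 0.03404 K/W
Q = ΔT/R_total = 36/0.03404

Q ≈ 1060 W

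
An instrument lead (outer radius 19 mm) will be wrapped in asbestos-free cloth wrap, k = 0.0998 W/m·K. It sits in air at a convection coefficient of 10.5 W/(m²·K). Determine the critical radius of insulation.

For a cylinder r_cr = k/h = 0.0998/10.5
r_cr = 9.5 mm; since the bare radius (19 mm) is above r_cr, any added insulation will reduce heat loss.

r_cr ≈ 9.5 mm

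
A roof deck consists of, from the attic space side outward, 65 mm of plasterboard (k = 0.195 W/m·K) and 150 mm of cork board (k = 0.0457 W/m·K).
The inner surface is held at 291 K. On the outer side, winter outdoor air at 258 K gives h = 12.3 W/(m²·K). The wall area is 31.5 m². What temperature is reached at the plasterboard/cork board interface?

Using the resistance-network approach (series):
R_plasterboard = L/(kA) = 0.065/(0.195×31.5) = 0.01058 K/W
R_cork board = L/(kA) = 0.15/(0.0457×31.5) = 0.1042 K/W
R_outer film = 1/(h_o·A) = 1/(12.3×31.5) = 0.002581 K/W
R_total = 0.1174 K/W;  Q = ΔT/R_total = 33/0.1174 = 281.2 W
T_interface = T_inner − Q·ΣR(inner→interface) = 291 − 281×0.01058

T ≈ 288 K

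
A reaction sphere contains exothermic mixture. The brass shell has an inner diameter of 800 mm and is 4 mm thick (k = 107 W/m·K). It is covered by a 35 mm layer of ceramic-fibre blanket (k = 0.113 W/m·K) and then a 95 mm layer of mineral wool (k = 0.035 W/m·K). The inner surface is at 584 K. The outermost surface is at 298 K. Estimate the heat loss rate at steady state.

Each spherical layer contributes R = (1/r_i − 1/r_o)/(4πk):
R_brass shell = (1/0.4 − 1/0.404)/(4π×107) = 1.841×10^-5 K/W
R_ceramic-fibre blanket = (1/0.404 − 1/0.439)/(4π×0.113) = 0.139 K/W
R_mineral wool = (1/0.439 − 1/0.534)/(4π×0.035) = 0.9214 K/W
R_total = 1.06 K/W
Q = ΔT/R_total = 286/1.06

Q ≈ 270 W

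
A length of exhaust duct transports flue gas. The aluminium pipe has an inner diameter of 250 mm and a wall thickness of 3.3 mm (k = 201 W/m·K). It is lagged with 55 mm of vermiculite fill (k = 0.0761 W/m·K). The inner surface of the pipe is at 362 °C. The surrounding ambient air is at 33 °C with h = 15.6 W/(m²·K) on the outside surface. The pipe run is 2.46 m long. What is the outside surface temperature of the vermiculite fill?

Per-layer cylindrical resistances, series-summed:
R_aluminium pipe wall = ln(128.3/125)/(2π×201×2.46) = 8.387×10^-6 K/W
R_vermiculite fill = ln(183.3/128.3)/(2π×0.0761×2.46) = 0.3033 K/W
R_outer film = 1/(h_o·2πr_oL) = 1/(15.6×2π×0.1833×2.46) = 0.02263 K/W
R_total = 0.3259 K/W
Q = ΔT/R_total = 329/0.3259
Q = 1010 W
T_interface = T_inner − Q·ΣR(inner→interface) = 362 − 1010×0.3033

T ≈ 55.8 °C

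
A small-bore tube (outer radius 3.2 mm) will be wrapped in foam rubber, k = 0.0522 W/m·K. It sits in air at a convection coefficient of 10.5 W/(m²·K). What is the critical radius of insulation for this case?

r_cr ≈ 4.97 mm

For a cylinder r_cr = k/h = 0.0522/10.5
r_cr = 4.97 mm; since the bare radius (3.2 mm) is below r_cr, adding a thin layer of insulation will *increase* heat loss.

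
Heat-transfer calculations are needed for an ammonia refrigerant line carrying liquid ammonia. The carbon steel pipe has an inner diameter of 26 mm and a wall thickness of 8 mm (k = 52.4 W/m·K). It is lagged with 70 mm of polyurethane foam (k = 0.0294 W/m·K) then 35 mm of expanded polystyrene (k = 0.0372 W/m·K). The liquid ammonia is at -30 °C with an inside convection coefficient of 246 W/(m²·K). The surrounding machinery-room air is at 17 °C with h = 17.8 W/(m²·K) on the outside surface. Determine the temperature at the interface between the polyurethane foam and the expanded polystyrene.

T ≈ 9.72 °C

For a radial system each layer contributes R = ln(r_out/r_in)/(2πkL); films add R = 1/(hA).
R_inner film = 1/(h_i·2πr₁L) = 1/(246×2π×0.013×1) = 0.04977 K/W
R_carbon steel pipe wall = ln(21/13)/(2π×52.4×1) = 0.001457 K/W
R_polyurethane foam = ln(91/21)/(2π×0.0294×1) = 7.938 K/W
R_expanded polystyrene = ln(126/91)/(2π×0.0372×1) = 1.392 K/W
R_outer film = 1/(h_o·2πr_oL) = 1/(17.8×2π×0.126×1) = 0.07096 K/W
R_total = 9.452 K/W
Q = ΔT/R_total = 47/9.452
Q = 4.97 W/m
T_interface = T_inner + Q·ΣR(inner→interface) = -30 + 4.97×7.989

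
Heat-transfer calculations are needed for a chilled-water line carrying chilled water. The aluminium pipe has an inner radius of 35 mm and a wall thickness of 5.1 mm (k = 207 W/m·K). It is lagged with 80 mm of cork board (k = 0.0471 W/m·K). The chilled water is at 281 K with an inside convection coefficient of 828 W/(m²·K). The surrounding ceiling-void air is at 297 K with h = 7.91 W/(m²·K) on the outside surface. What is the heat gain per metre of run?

q′ ≈ 4.12 W/m

Cylindrical conduction, so R = ln(r₂/r₁)/(2πkL) per layer, in series:
R_inner film = 1/(h_i·2πr₁L) = 1/(828×2π×0.035×1) = 0.005492 K/W
R_aluminium pipe wall = ln(40.1/35)/(2π×207×1) = 1.046×10^-4 K/W
R_cork board = ln(120.1/40.1)/(2π×0.0471×1) = 3.707 K/W
R_outer film = 1/(h_o·2πr_oL) = 1/(7.91×2π×0.1201×1) = 0.1675 K/W
R_total = 3.88 K/W
Q = ΔT/R_total = 16/3.88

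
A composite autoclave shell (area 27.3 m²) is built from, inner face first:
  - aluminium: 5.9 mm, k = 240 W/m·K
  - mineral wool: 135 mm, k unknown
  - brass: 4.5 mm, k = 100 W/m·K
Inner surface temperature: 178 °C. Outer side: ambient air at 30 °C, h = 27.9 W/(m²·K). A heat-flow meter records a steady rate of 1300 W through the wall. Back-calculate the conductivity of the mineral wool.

k ≈ 0.0439 W/(m·K)

Model the wall as resistances in series:
R_aluminium = L/(kA) = 0.0059/(240×27.3) = 9.005×10^-7 K/W
R_brass = L/(kA) = 0.0045/(100×27.3) = 1.648×10^-6 K/W
R_outer film = 1/(h_o·A) = 1/(27.9×27.3) = 0.001313 K/W
Sum of known resistances R_other = 0.001315 K/W
Total R = ΔT/Q = 148/1300 = 0.1138 K/W
R_mineral wool = R_total − R_other = 0.1125 K/W
k = L/(R·A) = 0.135/(0.1125×27.3)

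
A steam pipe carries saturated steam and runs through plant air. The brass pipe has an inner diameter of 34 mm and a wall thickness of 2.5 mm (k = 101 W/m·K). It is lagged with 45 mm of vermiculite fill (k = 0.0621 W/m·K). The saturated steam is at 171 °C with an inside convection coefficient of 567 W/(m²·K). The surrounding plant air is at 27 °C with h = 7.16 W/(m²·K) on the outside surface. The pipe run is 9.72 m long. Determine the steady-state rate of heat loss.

For a radial system each layer contributes R = ln(r_out/r_in)/(2πkL); films add R = 1/(hA).
R_inner film = 1/(h_i·2πr₁L) = 1/(567×2π×0.017×9.72) = 0.001699 K/W
R_brass pipe wall = ln(19.5/17)/(2π×101×9.72) = 2.224×10^-5 K/W
R_vermiculite fill = ln(64.5/19.5)/(2π×0.0621×9.72) = 0.3154 K/W
R_outer film = 1/(h_o·2πr_oL) = 1/(7.16×2π×0.0645×9.72) = 0.03546 K/W
R_total = 0.3526 K/W
Q = ΔT/R_total = 144/0.3526

Q ≈ 408 W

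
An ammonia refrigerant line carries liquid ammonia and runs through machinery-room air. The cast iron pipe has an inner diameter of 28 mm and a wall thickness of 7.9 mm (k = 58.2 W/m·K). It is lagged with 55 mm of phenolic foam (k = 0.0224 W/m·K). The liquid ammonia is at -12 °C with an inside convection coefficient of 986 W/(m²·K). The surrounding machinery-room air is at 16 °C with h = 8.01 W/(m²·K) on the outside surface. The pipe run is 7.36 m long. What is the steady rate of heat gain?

Cylindrical conduction, so R = ln(r₂/r₁)/(2πkL) per layer, in series:
R_inner film = 1/(h_i·2πr₁L) = 1/(986×2π×0.014×7.36) = 0.001567 K/W
R_cast iron pipe wall = ln(21.9/14)/(2π×58.2×7.36) = 1.662×10^-4 K/W
R_phenolic foam = ln(76.9/21.9)/(2π×0.0224×7.36) = 1.213 K/W
R_outer film = 1/(h_o·2πr_oL) = 1/(8.01×2π×0.0769×7.36) = 0.03511 K/W
R_total = 1.249 K/W
Q = ΔT/R_total = 28/1.249

Q ≈ 22.4 W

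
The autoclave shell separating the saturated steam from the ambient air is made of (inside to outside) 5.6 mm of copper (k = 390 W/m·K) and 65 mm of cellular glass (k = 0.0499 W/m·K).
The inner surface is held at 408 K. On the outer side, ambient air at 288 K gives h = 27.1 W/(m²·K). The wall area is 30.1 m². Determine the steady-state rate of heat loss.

Q ≈ 2700 W

Series thermal resistances:
R_copper = L/(kA) = 0.0056/(390×30.1) = 4.77×10^-7 K/W
R_cellular glass = L/(kA) = 0.065/(0.0499×30.1) = 0.04328 K/W
R_outer film = 1/(h_o·A) = 1/(27.1×30.1) = 0.001226 K/W
R_total = 0.0445 K/W
Q = ΔT / R_total = 120 / 0.0445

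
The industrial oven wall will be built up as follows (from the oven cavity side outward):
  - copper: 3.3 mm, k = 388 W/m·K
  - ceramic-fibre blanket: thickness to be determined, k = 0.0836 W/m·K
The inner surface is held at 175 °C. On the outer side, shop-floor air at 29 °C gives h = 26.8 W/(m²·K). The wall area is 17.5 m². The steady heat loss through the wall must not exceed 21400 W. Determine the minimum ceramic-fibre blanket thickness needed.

L ≈ 6.86 mm

Treating each layer as a thermal resistance in series:
R_copper = L/(kA) = 0.0033/(388×17.5) = 4.86×10^-7 K/W
R_outer film = 1/(h_o·A) = 1/(26.8×17.5) = 0.002132 K/W
Sum of the known resistances R_other = 0.002133 K/W
Required total resistance R_tot = ΔT/Q_allow = 146/21400 = 0.006822 K/W
R_ceramic-fibre blanket = R_tot − R_other = 0.00469 K/W
L = R·k·A = 0.00469×0.0836×17.5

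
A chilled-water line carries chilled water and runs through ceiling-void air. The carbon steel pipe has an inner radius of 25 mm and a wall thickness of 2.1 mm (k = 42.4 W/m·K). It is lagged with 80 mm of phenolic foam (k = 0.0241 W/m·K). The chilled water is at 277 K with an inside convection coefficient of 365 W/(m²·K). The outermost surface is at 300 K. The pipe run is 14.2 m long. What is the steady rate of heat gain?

Treating each annulus and film as a series resistance:
R_inner film = 1/(h_i·2πr₁L) = 1/(365×2π×0.025×14.2) = 0.001228 K/W
R_carbon steel pipe wall = ln(27.1/25)/(2π×42.4×14.2) = 2.132×10^-5 K/W
R_phenolic foam = ln(107.1/27.1)/(2π×0.0241×14.2) = 0.6391 K/W
R_total = 0.6404 K/W
Q = ΔT/R_total = 23/0.6404

Q ≈ 35.9 W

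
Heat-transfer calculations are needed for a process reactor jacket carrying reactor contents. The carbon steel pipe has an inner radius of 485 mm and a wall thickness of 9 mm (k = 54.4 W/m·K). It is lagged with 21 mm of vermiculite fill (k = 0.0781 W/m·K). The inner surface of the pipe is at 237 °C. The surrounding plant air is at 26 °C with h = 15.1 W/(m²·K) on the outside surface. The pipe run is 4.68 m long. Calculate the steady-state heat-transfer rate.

Per-layer cylindrical resistances, series-summed:
R_carbon steel pipe wall = ln(494/485)/(2π×54.4×4.68) = 1.149×10^-5 K/W
R_vermiculite fill = ln(515/494)/(2π×0.0781×4.68) = 0.01813 K/W
R_outer film = 1/(h_o·2πr_oL) = 1/(15.1×2π×0.515×4.68) = 0.004373 K/W
R_total = 0.02251 K/W
Q = ΔT/R_total = 211/0.02251

Q ≈ 9370 W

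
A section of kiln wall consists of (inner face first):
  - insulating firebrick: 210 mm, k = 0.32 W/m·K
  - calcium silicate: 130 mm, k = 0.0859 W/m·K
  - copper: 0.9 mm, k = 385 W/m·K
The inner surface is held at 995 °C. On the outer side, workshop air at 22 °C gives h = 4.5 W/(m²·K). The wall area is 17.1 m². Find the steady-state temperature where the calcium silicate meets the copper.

T ≈ 112 °C

Thermal resistances in series:
R_insulating firebrick = L/(kA) = 0.21/(0.32×17.1) = 0.03838 K/W
R_calcium silicate = L/(kA) = 0.13/(0.0859×17.1) = 0.0885 K/W
R_copper = L/(kA) = 0.0009/(385×17.1) = 1.367×10^-7 K/W
R_outer film = 1/(h_o·A) = 1/(4.5×17.1) = 0.013 K/W
R_total = 0.1399 K/W;  Q = ΔT/R_total = 973/0.1399 = 6956 W
T_interface = T_inner − Q·ΣR(inner→interface) = 995 − 6960×0.1269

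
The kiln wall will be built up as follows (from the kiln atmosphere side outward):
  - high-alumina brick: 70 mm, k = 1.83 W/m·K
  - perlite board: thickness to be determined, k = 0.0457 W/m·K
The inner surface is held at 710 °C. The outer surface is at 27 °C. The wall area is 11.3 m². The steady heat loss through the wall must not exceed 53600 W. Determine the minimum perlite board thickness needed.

L ≈ 4.83 mm

Model the wall as resistances in series:
R_high-alumina brick = L/(kA) = 0.07/(1.83×11.3) = 0.003385 K/W
Sum of the known resistances R_other = 0.003385 K/W
Required total resistance R_tot = ΔT/Q_allow = 683/53600 = 0.01274 K/W
R_perlite board = R_tot − R_other = 0.009357 K/W
L = R·k·A = 0.009357×0.0457×11.3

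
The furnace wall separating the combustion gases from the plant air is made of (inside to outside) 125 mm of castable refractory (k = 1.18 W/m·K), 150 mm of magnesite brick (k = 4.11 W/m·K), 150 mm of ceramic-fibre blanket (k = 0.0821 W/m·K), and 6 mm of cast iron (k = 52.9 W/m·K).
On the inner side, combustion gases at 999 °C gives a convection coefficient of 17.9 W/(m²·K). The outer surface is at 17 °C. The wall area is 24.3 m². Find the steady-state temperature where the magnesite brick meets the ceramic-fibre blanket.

T ≈ 903 °C

Model the wall as resistances in series:
R_inner film = 1/(h_i·A) = 1/(17.9×24.3) = 0.002299 K/W
R_castable refractory = L/(kA) = 0.125/(1.18×24.3) = 0.004359 K/W
R_magnesite brick = L/(kA) = 0.15/(4.11×24.3) = 0.001502 K/W
R_ceramic-fibre blanket = L/(kA) = 0.15/(0.0821×24.3) = 0.07519 K/W
R_cast iron = L/(kA) = 0.006/(52.9×24.3) = 4.668×10^-6 K/W
R_total = 0.08335 K/W;  Q = ΔT/R_total = 982/0.08335 = 11780 W
T_interface = T_inner − Q·ΣR(inner→interface) = 999 − 11800×0.00816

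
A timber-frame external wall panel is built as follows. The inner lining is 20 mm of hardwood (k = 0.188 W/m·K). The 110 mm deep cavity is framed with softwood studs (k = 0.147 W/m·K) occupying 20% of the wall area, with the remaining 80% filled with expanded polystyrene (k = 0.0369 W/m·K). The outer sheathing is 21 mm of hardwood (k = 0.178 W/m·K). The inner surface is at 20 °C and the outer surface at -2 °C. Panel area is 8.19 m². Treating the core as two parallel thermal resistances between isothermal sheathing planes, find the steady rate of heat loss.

Sheathing layers in series; stud and cavity paths in parallel between them.
R_inner = 0.02/(0.188×8.19) = 0.01299 K/W
R_stud  = 0.11/(0.147×0.2×8.19) = 0.4568 K/W
R_cav   = 0.11/(0.0369×0.8×8.19) = 0.455 K/W
1/R_core = 1/R_stud + 1/R_cav → R_core = 0.228 K/W
R_outer = 0.021/(0.178×8.19) = 0.01441 K/W
R_total = 0.2553 K/W
Q = ΔT/R_total = 22/0.2553

Q ≈ 86.2 W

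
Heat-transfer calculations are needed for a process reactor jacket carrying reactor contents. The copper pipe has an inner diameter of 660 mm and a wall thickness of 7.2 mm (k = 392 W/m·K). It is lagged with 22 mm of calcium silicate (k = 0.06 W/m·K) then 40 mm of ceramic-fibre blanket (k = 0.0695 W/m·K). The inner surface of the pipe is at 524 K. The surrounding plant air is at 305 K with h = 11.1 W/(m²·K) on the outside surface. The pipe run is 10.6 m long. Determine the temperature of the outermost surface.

Cylindrical conduction, so R = ln(r₂/r₁)/(2πkL) per layer, in series:
R_copper pipe wall = ln(337.2/330)/(2π×392×10.6) = 8.267×10^-7 K/W
R_calcium silicate = ln(359.2/337.2)/(2π×0.06×10.6) = 0.01582 K/W
R_ceramic-fibre blanket = ln(399.2/359.2)/(2π×0.0695×10.6) = 0.02281 K/W
R_outer film = 1/(h_o·2πr_oL) = 1/(11.1×2π×0.3992×10.6) = 0.003388 K/W
R_total = 0.04202 K/W
Q = ΔT/R_total = 219/0.04202
Q = 5210 W
T_interface = T_inner − Q·ΣR(inner→interface) = 524 − 5210×0.03863

T ≈ 323 K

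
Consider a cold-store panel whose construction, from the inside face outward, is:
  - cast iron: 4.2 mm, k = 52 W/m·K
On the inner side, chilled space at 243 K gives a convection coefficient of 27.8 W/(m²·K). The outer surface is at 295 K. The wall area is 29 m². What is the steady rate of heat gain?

Q ≈ 41800 W

Treating each layer as a thermal resistance in series:
R_inner film = 1/(h_i·A) = 1/(27.8×29) = 0.00124 K/W
R_cast iron = L/(kA) = 0.0042/(52×29) = 2.785×10^-6 K/W
R_total = 0.001243 K/W
Q = ΔT / R_total = 52 / 0.001243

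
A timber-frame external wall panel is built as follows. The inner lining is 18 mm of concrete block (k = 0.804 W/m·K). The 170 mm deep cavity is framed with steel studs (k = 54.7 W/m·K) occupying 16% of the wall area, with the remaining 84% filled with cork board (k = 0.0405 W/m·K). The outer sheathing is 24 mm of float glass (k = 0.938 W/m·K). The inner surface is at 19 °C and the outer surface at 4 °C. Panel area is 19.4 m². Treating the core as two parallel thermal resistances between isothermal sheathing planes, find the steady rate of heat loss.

Sheathing layers in series; stud and cavity paths in parallel between them.
R_inner = 0.018/(0.804×19.4) = 0.001154 K/W
R_stud  = 0.17/(54.7×0.16×19.4) = 0.001001 K/W
R_cav   = 0.17/(0.0405×0.84×19.4) = 0.2576 K/W
1/R_core = 1/R_stud + 1/R_cav → R_core = 9.974×10^-4 K/W
R_outer = 0.024/(0.938×19.4) = 0.001319 K/W
R_total = 0.00347 K/W
Q = ΔT/R_total = 15/0.00347

Q ≈ 4320 W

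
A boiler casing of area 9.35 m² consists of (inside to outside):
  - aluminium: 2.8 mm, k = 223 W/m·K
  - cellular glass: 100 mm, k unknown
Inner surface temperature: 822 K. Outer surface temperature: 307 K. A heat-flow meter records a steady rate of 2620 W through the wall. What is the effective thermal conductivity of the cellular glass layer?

k ≈ 0.0544 W/(m·K)

Treating each layer as a thermal resistance in series:
R_aluminium = L/(kA) = 0.0028/(223×9.35) = 1.343×10^-6 K/W
Sum of known resistances R_other = 1.343×10^-6 K/W
Total R = ΔT/Q = 515/2620 = 0.1966 K/W
R_cellular glass = R_total − R_other = 0.1966 K/W
k = L/(R·A) = 0.1/(0.1966×9.35)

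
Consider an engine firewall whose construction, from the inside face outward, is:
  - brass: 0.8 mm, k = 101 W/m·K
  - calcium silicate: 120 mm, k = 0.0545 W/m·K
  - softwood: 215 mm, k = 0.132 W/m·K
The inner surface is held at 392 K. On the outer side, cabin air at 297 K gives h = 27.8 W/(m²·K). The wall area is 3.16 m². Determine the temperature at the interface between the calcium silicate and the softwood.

T ≈ 338 K

Model the wall as resistances in series:
R_brass = L/(kA) = 0.0008/(101×3.16) = 2.507×10^-6 K/W
R_calcium silicate = L/(kA) = 0.12/(0.0545×3.16) = 0.6968 K/W
R_softwood = L/(kA) = 0.215/(0.132×3.16) = 0.5154 K/W
R_outer film = 1/(h_o·A) = 1/(27.8×3.16) = 0.01138 K/W
R_total = 1.224 K/W;  Q = ΔT/R_total = 95/1.224 = 77.64 W
T_interface = T_inner − Q·ΣR(inner→interface) = 392 − 77.6×0.6968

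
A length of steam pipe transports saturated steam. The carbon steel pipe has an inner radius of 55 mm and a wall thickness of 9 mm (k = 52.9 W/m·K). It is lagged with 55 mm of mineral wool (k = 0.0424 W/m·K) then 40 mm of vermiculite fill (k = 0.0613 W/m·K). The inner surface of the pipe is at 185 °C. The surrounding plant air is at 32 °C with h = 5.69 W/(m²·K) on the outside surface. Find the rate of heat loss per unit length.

q′ ≈ 47 W/m

Radial resistances (cylindrical: R_cond = ln(r_o/r_i)/(2πkL), R_conv = 1/(h·2πrL)):
R_carbon steel pipe wall = ln(64/55)/(2π×52.9×1) = 4.56×10^-4 K/W
R_mineral wool = ln(119/64)/(2π×0.0424×1) = 2.328 K/W
R_vermiculite fill = ln(159/119)/(2π×0.0613×1) = 0.7524 K/W
R_outer film = 1/(h_o·2πr_oL) = 1/(5.69×2π×0.159×1) = 0.1759 K/W
R_total = 3.257 K/W
Q = ΔT/R_total = 153/3.257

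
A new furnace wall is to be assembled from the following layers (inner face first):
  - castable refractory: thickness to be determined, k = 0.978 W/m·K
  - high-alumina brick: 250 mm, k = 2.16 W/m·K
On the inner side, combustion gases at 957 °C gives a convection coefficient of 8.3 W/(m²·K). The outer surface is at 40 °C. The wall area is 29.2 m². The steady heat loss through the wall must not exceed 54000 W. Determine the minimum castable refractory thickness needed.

L ≈ 254 mm

Treating each layer as a thermal resistance in series:
R_inner film = 1/(h_i·A) = 1/(8.3×29.2) = 0.004126 K/W
R_high-alumina brick = L/(kA) = 0.25/(2.16×29.2) = 0.003964 K/W
Sum of the known resistances R_other = 0.00809 K/W
Required total resistance R_tot = ΔT/Q_allow = 917/54000 = 0.01698 K/W
R_castable refractory = R_tot − R_other = 0.008892 K/W
L = R·k·A = 0.008892×0.978×29.2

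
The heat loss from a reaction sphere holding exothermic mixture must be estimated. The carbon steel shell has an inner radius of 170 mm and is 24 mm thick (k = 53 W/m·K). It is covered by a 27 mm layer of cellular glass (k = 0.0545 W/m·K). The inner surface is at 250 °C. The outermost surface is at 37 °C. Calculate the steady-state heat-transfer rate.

Q ≈ 231 W

Spherical conduction: R = (1/r_in − 1/r_out)/(4πk) per layer; series-sum.
R_carbon steel shell = (1/0.17 − 1/0.194)/(4π×53) = 0.001093 K/W
R_cellular glass = (1/0.194 − 1/0.221)/(4π×0.0545) = 0.9195 K/W
R_total = 0.9206 K/W
Q = ΔT/R_total = 213/0.9206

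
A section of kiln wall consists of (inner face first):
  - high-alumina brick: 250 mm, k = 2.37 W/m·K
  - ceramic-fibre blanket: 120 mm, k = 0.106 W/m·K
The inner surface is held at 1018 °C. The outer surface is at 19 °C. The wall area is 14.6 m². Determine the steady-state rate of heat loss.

Q ≈ 11800 W

Treating each layer as a thermal resistance in series:
R_high-alumina brick = L/(kA) = 0.25/(2.37×14.6) = 0.007225 K/W
R_ceramic-fibre blanket = L/(kA) = 0.12/(0.106×14.6) = 0.07754 K/W
R_total = 0.08476 K/W
Q = ΔT / R_total = 999 / 0.08476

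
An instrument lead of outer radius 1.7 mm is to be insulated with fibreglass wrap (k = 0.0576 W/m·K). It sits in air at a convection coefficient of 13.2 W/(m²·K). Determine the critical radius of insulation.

For a cylinder r_cr = k/h = 0.0576/13.2
r_cr = 4.36 mm; since the bare radius (1.7 mm) is below r_cr, adding a thin layer of insulation will *increase* heat loss.

r_cr ≈ 4.36 mm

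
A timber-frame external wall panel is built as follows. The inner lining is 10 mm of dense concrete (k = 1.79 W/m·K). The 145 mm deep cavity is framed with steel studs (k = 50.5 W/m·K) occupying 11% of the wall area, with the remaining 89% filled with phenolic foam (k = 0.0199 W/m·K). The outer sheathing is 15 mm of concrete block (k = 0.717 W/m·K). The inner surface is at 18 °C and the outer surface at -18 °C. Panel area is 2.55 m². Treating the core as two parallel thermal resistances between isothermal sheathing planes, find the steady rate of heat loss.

Sheathing layers in series; stud and cavity paths in parallel between them.
R_inner = 0.01/(1.79×2.55) = 0.002191 K/W
R_stud  = 0.145/(50.5×0.11×2.55) = 0.01024 K/W
R_cav   = 0.145/(0.0199×0.89×2.55) = 3.211 K/W
1/R_core = 1/R_stud + 1/R_cav → R_core = 0.0102 K/W
R_outer = 0.015/(0.717×2.55) = 0.008204 K/W
R_total = 0.0206 K/W
Q = ΔT/R_total = 36/0.0206

Q ≈ 1750 W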